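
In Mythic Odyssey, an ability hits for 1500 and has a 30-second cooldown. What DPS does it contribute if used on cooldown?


DPS = damage / cooldown
= 1500 / 30
= 50.00

50.00 DPS


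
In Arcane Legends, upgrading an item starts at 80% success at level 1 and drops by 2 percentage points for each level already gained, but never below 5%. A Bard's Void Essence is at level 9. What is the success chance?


raw_rate = 80 - 2 * (9 - 1)
= 80 - 2 * 8
= 80 - 16
= 64
Apply floor: max(64, 5) = 64%

64%


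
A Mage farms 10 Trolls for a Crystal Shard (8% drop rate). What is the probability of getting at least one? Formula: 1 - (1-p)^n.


P(at least one) = 1 - P(none) = 1 - (1-p)^n
p = 8/100 = 0.08
1 - p = 0.92
(1 - p)^10 = 0.92^10 = 0.434388
P(at least one) = 1 - 0.434388 = 0.5656

0.5656


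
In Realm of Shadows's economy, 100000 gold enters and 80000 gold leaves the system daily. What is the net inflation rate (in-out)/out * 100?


Net gold = 100000 - 80000 = 20000
Inflation rate = net / sunk * 100 = 20000 / 80000 * 100
= 0.25 * 100
= 25.00%

25.00%


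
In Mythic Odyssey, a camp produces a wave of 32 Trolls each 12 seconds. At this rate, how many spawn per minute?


Spawns per minute = count * (60 / interval)
= 32 * (60 / 12)
= 32 * 5.0
= 160.0

160.0 per minute


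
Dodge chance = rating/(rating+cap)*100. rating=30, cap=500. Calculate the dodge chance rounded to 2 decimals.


dodge% = 30 / (30 + 500) * 100
= 30 / 530 * 100
= 0.056604 * 100
= 5.66%

5.66%


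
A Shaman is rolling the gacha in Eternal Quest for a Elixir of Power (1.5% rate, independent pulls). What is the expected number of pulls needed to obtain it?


Expected pulls for a geometric distribution = 1/p = 100 / rate%
= 100 / 1.5
= 66.67

66.67 pulls


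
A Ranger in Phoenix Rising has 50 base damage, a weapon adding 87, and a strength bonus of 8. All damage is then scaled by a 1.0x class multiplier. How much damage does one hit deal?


Sum base + weapon + str = 50 + 87 + 8 = 145
Multiply by 1.0:
145 * 1.0 = 145.0

145.0 damage


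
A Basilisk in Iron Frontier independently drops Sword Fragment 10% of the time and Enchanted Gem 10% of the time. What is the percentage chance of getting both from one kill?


For independent events, P(both) = P(A) * P(B)
= 10% * 10%
= 100 / 100 %
= 1.0%

1.0%


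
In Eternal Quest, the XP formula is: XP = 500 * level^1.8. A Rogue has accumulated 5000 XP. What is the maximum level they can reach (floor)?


XP = 500 * level^1.8, so level = (XP / 500)^(1/1.8)
= (5000 / 500)^(1/1.8)
= 10.0^0.5556
= 3.5938
Floor: level = 3

level 3


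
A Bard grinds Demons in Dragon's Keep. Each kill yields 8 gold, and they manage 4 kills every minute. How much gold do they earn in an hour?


Gold per minute = 8 * 4 = 32
Gold per hour = 32 * 60 = 1920

1920 gold/hour


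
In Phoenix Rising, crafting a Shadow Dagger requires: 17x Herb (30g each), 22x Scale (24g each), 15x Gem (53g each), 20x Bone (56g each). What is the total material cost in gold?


Cost breakdown:
  Herb: 17 * 30 = 510
  Scale: 22 * 24 = 528
  Gem: 15 * 53 = 795
  Bone: 20 * 56 = 1120
Total = 510 + 528 + 795 + 1120 = 2953

2953 gold


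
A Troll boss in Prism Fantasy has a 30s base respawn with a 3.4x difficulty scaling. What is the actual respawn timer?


Respawn time = base * multiplier
= 30 * 3.4
= 102.0 seconds

102.0 seconds


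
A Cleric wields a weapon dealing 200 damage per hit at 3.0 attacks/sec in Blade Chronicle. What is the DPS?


DPS = damage * attack_speed
= 200 * 3.0
= 600.0

600.0 DPS


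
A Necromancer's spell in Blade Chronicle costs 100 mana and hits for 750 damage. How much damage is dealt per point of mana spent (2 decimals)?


Efficiency = damage / mana
= 750 / 100
= 7.50

7.50 dmg/mana


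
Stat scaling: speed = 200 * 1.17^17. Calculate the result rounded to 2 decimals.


value = base * growth^level
= 200 * 1.17^17
= 200 * 14.426456
= 2885.29

2885.29 speed


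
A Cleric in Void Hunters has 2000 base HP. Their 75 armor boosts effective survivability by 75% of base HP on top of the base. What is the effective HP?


EHP = 2000 * (1 + 75/100)
= 2000 * (1 + 0.75)
= 2000 * 1.75
= 3500.0

3500.0 EHP


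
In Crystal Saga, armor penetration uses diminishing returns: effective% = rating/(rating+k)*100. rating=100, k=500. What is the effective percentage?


effective% = rating / (rating + k) * 100
= 100 / (100 + 500) * 100
= 100 / 600 * 100
= 0.166667 * 100
= 16.67%

16.67%


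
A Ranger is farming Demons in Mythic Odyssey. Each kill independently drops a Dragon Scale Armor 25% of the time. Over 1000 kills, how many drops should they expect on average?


Expected drops = kills * (drop_rate / 100)
= 1000 * (25 / 100)
= 1000 * 0.25
= 250.0

250.0 drops


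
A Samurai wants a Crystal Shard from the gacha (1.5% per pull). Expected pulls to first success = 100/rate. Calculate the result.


Expected pulls for a geometric distribution = 1/p = 100 / rate%
= 100 / 1.5
= 66.67

66.67 pulls


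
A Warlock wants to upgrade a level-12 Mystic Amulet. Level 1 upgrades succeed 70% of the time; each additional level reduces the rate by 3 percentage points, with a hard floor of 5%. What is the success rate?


raw_rate = 70 - 3 * (12 - 1)
= 70 - 3 * 11
= 70 - 33
= 37
Apply floor: max(37, 5) = 37%

37%


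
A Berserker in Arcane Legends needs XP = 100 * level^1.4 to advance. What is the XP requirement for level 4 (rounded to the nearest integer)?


XP = 100 * level^1.4
Substitute level = 4:
XP = 100 * 4^1.4
= 100 * 6.9644
= 696

696 XP


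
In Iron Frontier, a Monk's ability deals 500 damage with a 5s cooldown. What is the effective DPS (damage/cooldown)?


DPS = damage / cooldown
= 500 / 5
= 100.00

100.00 DPS


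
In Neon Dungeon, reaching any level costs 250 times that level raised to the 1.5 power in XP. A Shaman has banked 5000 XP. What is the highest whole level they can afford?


XP = 250 * level^1.5, so level = (XP / 250)^(1/1.5)
= (5000 / 250)^(1/1.5)
= 20.0^0.6667
= 7.3681
Floor: level = 7

level 7


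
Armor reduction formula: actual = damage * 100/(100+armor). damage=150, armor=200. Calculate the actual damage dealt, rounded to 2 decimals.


actual = 150 * 100 / (100 + 200)
= 150 * 100 / 300
= 15000 / 300
= 50.00

50.00 damage


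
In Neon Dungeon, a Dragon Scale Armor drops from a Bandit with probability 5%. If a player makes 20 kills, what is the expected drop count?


Expected drops = kills * (drop_rate / 100)
= 20 * (5 / 100)
= 20 * 0.05
= 1.0

1.0 drops


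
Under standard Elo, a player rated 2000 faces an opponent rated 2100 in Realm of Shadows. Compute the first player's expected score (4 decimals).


Elo expected score: Ea = 1/(1 + 10^((Rb-Ra)/400))
Rb - Ra = 2100 - 2000 = 100
(Rb-Ra)/400 = 100/400 = 0.25
10^0.25 = 1.778279
Ea = 1/(1 + 1.778279) = 1/2.778279 = 0.3599

0.3599


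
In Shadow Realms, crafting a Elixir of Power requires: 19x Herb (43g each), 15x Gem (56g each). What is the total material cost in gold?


Cost breakdown:
  Herb: 19 * 43 = 817
  Gem: 15 * 56 = 840
Total = 817 + 840 = 1657

1657 gold


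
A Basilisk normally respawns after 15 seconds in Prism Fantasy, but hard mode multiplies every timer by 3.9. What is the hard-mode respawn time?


Respawn time = base * multiplier
= 15 * 3.9
= 58.5 seconds

58.5 seconds


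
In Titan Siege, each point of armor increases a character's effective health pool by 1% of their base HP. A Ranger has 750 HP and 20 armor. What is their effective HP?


EHP = 750 * (1 + 20/100)
= 750 * (1 + 0.2)
= 750 * 1.2
= 900.0

900.0 EHP


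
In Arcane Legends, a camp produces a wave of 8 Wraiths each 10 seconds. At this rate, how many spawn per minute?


Spawns per minute = count * (60 / interval)
= 8 * (60 / 10)
= 8 * 6.0
= 48.0

48.0 per minute


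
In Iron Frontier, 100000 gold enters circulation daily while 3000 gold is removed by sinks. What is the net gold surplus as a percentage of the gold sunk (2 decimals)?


Net gold = 100000 - 3000 = 97000
Inflation rate = net / sunk * 100 = 97000 / 3000 * 100
= 32.333333 * 100
= 3233.33%

3233.33%


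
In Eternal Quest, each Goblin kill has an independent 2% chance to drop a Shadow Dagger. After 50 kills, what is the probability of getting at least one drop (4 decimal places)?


P(at least one) = 1 - P(none) = 1 - (1-p)^n
p = 2/100 = 0.02
1 - p = 0.98
(1 - p)^50 = 0.98^50 = 0.364170
P(at least one) = 1 - 0.364170 = 0.6358

0.6358


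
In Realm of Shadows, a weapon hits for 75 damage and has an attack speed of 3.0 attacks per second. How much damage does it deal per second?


DPS = damage * attack_speed
= 75 * 3.0
= 225.0

225.0 DPS


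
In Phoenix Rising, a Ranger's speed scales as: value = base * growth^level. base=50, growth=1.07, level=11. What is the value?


value = base * growth^level
= 50 * 1.07^11
= 50 * 2.104852
= 105.24

105.24 speed


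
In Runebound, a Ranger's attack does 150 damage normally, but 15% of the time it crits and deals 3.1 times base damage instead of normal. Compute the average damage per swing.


E[dmg] = base * (1 + crit_chance * (crit_mult - 1))
cc as decimal = 15/100 = 0.15
cm - 1 = 3.1 - 1 = 2.1
Bonus factor = 0.15 * 2.1 = 0.315
Total multiplier = 1 + 0.315 = 1.315
Expected damage = 150 * 1.315 = 197.25

197.25 damage


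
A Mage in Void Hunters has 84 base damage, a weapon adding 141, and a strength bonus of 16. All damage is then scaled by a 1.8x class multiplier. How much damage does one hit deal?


Sum base + weapon + str = 84 + 141 + 16 = 241
Multiply by 1.8:
241 * 1.8 = 433.8

433.8 damage


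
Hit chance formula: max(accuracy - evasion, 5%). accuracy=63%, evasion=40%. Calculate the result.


accuracy - evasion = 63 - 40 = 23
Apply floor: max(23, 5) = 23
Hit chance = 23%

23%


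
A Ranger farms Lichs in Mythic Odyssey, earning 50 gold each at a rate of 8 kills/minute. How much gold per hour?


Gold per minute = 50 * 8 = 400
Gold per hour = 400 * 60 = 24000

24000 gold/hour


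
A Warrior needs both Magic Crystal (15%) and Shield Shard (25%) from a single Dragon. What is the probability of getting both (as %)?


For independent events, P(both) = P(A) * P(B)
= 15% * 25%
= 375 / 100 %
= 3.75%

3.75%


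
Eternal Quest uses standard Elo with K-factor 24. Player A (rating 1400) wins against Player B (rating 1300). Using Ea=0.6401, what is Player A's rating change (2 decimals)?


Elo update: delta = K * (S - Ea), where S = 1 (wins)
S - Ea = 1 - 0.6401 = 0.3599
Rating change = 24 * 0.3599
= 8.64

8.64 rating points


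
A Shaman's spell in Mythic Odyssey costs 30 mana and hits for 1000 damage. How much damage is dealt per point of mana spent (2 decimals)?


Efficiency = damage / mana
= 1000 / 30
= 33.33

33.33 dmg/mana


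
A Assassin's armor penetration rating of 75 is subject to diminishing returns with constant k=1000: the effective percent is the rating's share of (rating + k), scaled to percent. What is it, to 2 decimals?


effective% = rating / (rating + k) * 100
= 75 / (75 + 1000) * 100
= 75 / 1075 * 100
= 0.069767 * 100
= 6.98%

6.98%


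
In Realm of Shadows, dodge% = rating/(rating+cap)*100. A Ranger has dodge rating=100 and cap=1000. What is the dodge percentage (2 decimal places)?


dodge% = 100 / (100 + 1000) * 100
= 100 / 1100 * 100
= 0.090909 * 100
= 9.09%

9.09%


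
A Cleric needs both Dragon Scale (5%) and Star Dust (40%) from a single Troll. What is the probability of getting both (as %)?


For independent events, P(both) = P(A) * P(B)
= 5% * 40%
= 200 / 100 %
= 2.0%

2.0%


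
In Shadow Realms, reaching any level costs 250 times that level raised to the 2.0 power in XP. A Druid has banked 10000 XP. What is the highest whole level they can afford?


XP = 250 * level^2.0, so level = (XP / 250)^(1/2.0)
= (10000 / 250)^(1/2.0)
= 40.0^0.5
= 6.3246
Floor: level = 6

level 6


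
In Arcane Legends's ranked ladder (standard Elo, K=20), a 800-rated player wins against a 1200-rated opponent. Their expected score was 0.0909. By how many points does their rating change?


Elo update: delta = K * (S - Ea), where S = 1 (wins)
S - Ea = 1 - 0.0909 = 0.9091
Rating change = 20 * 0.9091
= 18.18

18.18 rating points


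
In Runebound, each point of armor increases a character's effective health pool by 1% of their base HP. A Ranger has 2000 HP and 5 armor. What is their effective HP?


EHP = 2000 * (1 + 5/100)
= 2000 * (1 + 0.05)
= 2000 * 1.05
= 2100.0

2100.0 EHP


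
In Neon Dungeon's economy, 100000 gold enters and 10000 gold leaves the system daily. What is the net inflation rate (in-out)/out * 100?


Net gold = 100000 - 10000 = 90000
Inflation rate = net / sunk * 100 = 90000 / 10000 * 100
= 9.0 * 100
= 900.00%

900.00%


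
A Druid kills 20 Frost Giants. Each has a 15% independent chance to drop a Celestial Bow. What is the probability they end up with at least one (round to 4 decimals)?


P(at least one) = 1 - P(none) = 1 - (1-p)^n
p = 15/100 = 0.15
1 - p = 0.85
(1 - p)^20 = 0.85^20 = 0.038760
P(at least one) = 1 - 0.038760 = 0.9612

0.9612


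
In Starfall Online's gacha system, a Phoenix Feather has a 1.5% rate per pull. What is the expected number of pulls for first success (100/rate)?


Expected pulls for a geometric distribution = 1/p = 100 / rate%
= 100 / 1.5
= 66.67

66.67 pulls


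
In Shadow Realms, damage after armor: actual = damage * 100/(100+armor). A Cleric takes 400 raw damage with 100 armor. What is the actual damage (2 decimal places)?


actual = 400 * 100 / (100 + 100)
= 400 * 100 / 200
= 40000 / 200
= 200.00

200.00 damage


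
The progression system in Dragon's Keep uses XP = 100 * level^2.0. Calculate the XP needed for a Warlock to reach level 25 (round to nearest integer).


XP = 100 * level^2.0
Substitute level = 25:
XP = 100 * 25^2.0
= 100 * 625.0
= 62500

62500 XP


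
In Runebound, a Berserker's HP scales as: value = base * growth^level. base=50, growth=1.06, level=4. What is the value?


value = base * growth^level
= 50 * 1.06^4
= 50 * 1.262477
= 63.12

63.12 HP


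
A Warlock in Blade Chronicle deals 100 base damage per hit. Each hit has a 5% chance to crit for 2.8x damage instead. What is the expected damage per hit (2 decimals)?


E[dmg] = base * (1 + crit_chance * (crit_mult - 1))
cc as decimal = 5/100 = 0.05
cm - 1 = 2.8 - 1 = 1.8
Bonus factor = 0.05 * 1.8 = 0.09
Total multiplier = 1 + 0.09 = 1.09
Expected damage = 100 * 1.09 = 109.00

109.00 damage


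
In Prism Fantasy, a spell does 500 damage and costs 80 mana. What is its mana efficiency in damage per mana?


Efficiency = damage / mana
= 500 / 80
= 6.25

6.25 dmg/mana


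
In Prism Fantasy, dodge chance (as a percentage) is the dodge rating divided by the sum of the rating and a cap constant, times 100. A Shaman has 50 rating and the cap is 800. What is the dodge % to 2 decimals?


dodge% = 50 / (50 + 800) * 100
= 50 / 850 * 100
= 0.058824 * 100
= 5.88%

5.88%


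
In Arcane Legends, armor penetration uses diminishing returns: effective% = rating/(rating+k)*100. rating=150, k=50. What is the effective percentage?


effective% = rating / (rating + k) * 100
= 150 / (150 + 50) * 100
= 150 / 200 * 100
= 0.75 * 100
= 75.00%

75.00%


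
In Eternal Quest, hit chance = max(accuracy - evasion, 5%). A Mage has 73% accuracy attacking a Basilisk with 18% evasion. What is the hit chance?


accuracy - evasion = 73 - 18 = 55
Apply floor: max(55, 5) = 55
Hit chance = 55%

55%


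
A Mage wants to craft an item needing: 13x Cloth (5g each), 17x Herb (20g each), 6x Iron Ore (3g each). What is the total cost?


Cost breakdown:
  Cloth: 13 * 5 = 65
  Herb: 17 * 20 = 340
  Iron Ore: 6 * 3 = 18
Total = 65 + 340 + 18 = 423

423 gold


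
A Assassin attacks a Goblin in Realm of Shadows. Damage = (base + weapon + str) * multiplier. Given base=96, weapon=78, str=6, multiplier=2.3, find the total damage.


Sum base + weapon + str = 96 + 78 + 6 = 180
Multiply by 2.3:
180 * 2.3 = 414.0

414.0 damage


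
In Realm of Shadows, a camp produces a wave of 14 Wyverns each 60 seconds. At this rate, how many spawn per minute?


Spawns per minute = count * (60 / interval)
= 14 * (60 / 60)
= 14 * 1.0
= 14.0

14.0 per minute


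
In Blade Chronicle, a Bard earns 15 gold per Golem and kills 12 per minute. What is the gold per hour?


Gold per minute = 15 * 12 = 180
Gold per hour = 180 * 60 = 10800

10800 gold/hour


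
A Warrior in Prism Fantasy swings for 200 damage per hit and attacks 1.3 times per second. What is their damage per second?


DPS = damage * attack_speed
= 200 * 1.3
= 260.0

260.0 DPS


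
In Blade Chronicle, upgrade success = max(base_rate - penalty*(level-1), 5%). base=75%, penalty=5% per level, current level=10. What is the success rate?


raw_rate = 75 - 5 * (10 - 1)
= 75 - 5 * 9
= 75 - 45
= 30
Apply floor: max(30, 5) = 30%

30%


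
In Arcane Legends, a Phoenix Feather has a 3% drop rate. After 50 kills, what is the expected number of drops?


Expected drops = kills * (drop_rate / 100)
= 50 * (3 / 100)
= 50 * 0.03
= 1.5

1.5 drops


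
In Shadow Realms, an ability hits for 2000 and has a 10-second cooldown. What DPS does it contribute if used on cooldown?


DPS = damage / cooldown
= 2000 / 10
= 200.00

200.00 DPS


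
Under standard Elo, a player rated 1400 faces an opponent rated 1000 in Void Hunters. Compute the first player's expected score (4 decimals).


Elo expected score: Ea = 1/(1 + 10^((Rb-Ra)/400))
Rb - Ra = 1000 - 1400 = -400
(Rb-Ra)/400 = -400/400 = -1.0
10^-1.0 = 0.1
Ea = 1/(1 + 0.1) = 1/1.1 = 0.9091

0.9091


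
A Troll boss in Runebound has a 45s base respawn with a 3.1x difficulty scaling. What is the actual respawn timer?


Respawn time = base * multiplier
= 45 * 3.1
= 139.5 seconds

139.5 seconds


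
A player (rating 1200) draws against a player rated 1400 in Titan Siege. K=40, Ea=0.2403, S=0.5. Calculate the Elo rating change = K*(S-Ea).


Elo update: delta = K * (S - Ea), where S = 0.5 (draws)
S - Ea = 0.5 - 0.2403 = 0.2597
Rating change = 40 * 0.2597
= 10.39

10.39 rating points


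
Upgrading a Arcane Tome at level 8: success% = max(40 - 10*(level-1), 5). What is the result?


raw_rate = 40 - 10 * (8 - 1)
= 40 - 10 * 7
= 40 - 70
= -30
Apply floor: max(-30, 5) = 5%

5%


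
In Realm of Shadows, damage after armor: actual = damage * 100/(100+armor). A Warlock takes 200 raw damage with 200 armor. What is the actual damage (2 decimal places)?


actual = 200 * 100 / (100 + 200)
= 200 * 100 / 300
= 20000 / 300
= 66.67

66.67 damage


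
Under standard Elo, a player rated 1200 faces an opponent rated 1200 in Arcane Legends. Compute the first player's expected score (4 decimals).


Elo expected score: Ea = 1/(1 + 10^((Rb-Ra)/400))
Rb - Ra = 1200 - 1200 = 0
(Rb-Ra)/400 = 0/400 = 0.0
10^0.0 = 1.0
Ea = 1/(1 + 1.0) = 1/2.0 = 0.5000

0.5000


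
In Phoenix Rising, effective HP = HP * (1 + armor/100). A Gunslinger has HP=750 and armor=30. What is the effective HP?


EHP = 750 * (1 + 30/100)
= 750 * (1 + 0.3)
= 750 * 1.3
= 975.0

975.0 EHP


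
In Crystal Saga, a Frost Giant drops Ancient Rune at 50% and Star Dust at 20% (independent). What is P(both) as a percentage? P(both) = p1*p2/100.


For independent events, P(both) = P(A) * P(B)
= 50% * 20%
= 1000 / 100 %
= 10.0%

10.0%


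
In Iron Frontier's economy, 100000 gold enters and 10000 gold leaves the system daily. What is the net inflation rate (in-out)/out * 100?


Net gold = 100000 - 10000 = 90000
Inflation rate = net / sunk * 100 = 90000 / 10000 * 100
= 9.0 * 100
= 900.00%

900.00%


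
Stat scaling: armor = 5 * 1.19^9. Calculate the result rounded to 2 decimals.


value = base * growth^level
= 5 * 1.19^9
= 5 * 4.785449
= 23.93

23.93 armor


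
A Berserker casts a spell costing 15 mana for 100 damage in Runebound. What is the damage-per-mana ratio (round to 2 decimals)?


Efficiency = damage / mana
= 100 / 15
= 6.67

6.67 dmg/mana


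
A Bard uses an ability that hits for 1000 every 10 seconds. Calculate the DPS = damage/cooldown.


DPS = damage / cooldown
= 1000 / 10
= 100.00

100.00 DPS


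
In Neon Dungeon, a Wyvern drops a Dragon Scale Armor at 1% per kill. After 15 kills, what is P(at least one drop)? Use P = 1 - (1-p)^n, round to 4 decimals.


P(at least one) = 1 - P(none) = 1 - (1-p)^n
p = 1/100 = 0.01
1 - p = 0.99
(1 - p)^15 = 0.99^15 = 0.860058
P(at least one) = 1 - 0.860058 = 0.1399

0.1399


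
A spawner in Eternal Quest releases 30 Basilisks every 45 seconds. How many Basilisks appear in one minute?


Spawns per minute = count * (60 / interval)
= 30 * (60 / 45)
= 30 * 1.3333
= 40.0

40.0 per minute


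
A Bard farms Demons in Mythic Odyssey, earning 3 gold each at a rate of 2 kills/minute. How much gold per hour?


Gold per minute = 3 * 2 = 6
Gold per hour = 6 * 60 = 360

360 gold/hour


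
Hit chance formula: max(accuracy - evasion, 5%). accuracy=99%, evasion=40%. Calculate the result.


accuracy - evasion = 99 - 40 = 59
Apply floor: max(59, 5) = 59
Hit chance = 59%

59%


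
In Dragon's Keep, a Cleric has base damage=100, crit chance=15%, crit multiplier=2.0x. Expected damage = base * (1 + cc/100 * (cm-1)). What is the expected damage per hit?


E[dmg] = base * (1 + crit_chance * (crit_mult - 1))
cc as decimal = 15/100 = 0.15
cm - 1 = 2.0 - 1 = 1.0
Bonus factor = 0.15 * 1.0 = 0.15
Total multiplier = 1 + 0.15 = 1.15
Expected damage = 100 * 1.15 = 115.00

115.00 damage


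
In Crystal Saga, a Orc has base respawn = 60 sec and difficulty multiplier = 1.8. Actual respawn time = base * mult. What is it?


Respawn time = base * multiplier
= 60 * 1.8
= 108.0 seconds

108.0 seconds


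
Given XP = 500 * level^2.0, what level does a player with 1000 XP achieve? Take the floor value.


XP = 500 * level^2.0, so level = (XP / 500)^(1/2.0)
= (1000 / 500)^(1/2.0)
= 2.0^0.5
= 1.4142
Floor: level = 1

level 1


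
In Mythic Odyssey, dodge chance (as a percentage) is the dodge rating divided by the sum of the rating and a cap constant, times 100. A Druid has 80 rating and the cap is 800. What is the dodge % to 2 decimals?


dodge% = 80 / (80 + 800) * 100
= 80 / 880 * 100
= 0.090909 * 100
= 9.09%

9.09%


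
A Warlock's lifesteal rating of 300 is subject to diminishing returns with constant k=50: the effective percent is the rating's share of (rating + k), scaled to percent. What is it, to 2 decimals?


effective% = rating / (rating + k) * 100
= 300 / (300 + 50) * 100
= 300 / 350 * 100
= 0.857143 * 100
= 85.71%

85.71%


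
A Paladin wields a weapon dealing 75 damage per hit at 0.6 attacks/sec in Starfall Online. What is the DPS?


DPS = damage * attack_speed
= 75 * 0.6
= 45.0

45.0 DPS


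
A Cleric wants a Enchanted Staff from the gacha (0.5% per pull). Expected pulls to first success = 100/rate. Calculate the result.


Expected pulls for a geometric distribution = 1/p = 100 / rate%
= 100 / 0.5
= 200.0

200.0 pulls


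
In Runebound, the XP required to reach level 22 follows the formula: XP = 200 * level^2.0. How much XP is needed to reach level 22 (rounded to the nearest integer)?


XP = 200 * level^2.0
Substitute level = 22:
XP = 200 * 22^2.0
= 200 * 484.0
= 96800

96800 XP


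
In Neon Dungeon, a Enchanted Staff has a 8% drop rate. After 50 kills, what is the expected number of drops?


Expected drops = kills * (drop_rate / 100)
= 50 * (8 / 100)
= 50 * 0.08
= 4.0

4.0 drops


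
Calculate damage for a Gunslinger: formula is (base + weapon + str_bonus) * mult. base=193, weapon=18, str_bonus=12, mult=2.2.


Sum base + weapon + str = 193 + 18 + 12 = 223
Multiply by 2.2:
223 * 2.2 = 490.6

490.6 damage


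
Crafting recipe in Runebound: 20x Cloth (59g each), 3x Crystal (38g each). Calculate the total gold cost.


Cost breakdown:
  Cloth: 20 * 59 = 1180
  Crystal: 3 * 38 = 114
Total = 1180 + 114 = 1294

1294 gold


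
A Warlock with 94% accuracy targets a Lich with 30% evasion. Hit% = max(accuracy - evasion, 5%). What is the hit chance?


accuracy - evasion = 94 - 30 = 64
Apply floor: max(64, 5) = 64
Hit chance = 64%

64%


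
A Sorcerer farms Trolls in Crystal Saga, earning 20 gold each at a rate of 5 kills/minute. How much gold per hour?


Gold per minute = 20 * 5 = 100
Gold per hour = 100 * 60 = 6000

6000 gold/hour


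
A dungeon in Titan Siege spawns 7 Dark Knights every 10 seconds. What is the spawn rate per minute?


Spawns per minute = count * (60 / interval)
= 7 * (60 / 10)
= 7 * 6.0
= 42.0

42.0 per minute


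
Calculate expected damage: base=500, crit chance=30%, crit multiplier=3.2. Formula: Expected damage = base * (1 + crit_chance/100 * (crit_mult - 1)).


E[dmg] = base * (1 + crit_chance * (crit_mult - 1))
cc as decimal = 30/100 = 0.3
cm - 1 = 3.2 - 1 = 2.2
Bonus factor = 0.3 * 2.2 = 0.66
Total multiplier = 1 + 0.66 = 1.66
Expected damage = 500 * 1.66 = 830.00

830.00 damage


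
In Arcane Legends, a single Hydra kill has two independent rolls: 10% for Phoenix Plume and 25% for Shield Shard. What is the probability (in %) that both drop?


For independent events, P(both) = P(A) * P(B)
= 10% * 25%
= 250 / 100 %
= 2.5%

2.5%


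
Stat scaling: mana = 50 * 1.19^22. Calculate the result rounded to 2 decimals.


value = base * growth^level
= 50 * 1.19^22
= 50 * 45.923307
= 2296.17

2296.17 mana


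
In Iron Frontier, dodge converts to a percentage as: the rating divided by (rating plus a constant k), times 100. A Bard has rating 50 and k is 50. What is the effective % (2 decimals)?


effective% = rating / (rating + k) * 100
= 50 / (50 + 50) * 100
= 50 / 100 * 100
= 0.5 * 100
= 50.00%

50.00%


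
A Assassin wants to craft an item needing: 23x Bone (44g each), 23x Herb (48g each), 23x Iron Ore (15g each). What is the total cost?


Cost breakdown:
  Bone: 23 * 44 = 1012
  Herb: 23 * 48 = 1104
  Iron Ore: 23 * 15 = 345
Total = 1012 + 1104 + 345 = 2461

2461 gold


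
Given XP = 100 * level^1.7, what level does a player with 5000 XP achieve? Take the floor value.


XP = 100 * level^1.7, so level = (XP / 100)^(1/1.7)
= (5000 / 100)^(1/1.7)
= 50.0^0.5882
= 9.9861
Floor: level = 9

level 9


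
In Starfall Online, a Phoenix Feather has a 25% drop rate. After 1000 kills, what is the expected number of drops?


Expected drops = kills * (drop_rate / 100)
= 1000 * (25 / 100)
= 1000 * 0.25
= 250.0

250.0 drops


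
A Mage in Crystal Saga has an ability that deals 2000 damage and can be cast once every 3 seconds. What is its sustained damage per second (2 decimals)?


DPS = damage / cooldown
= 2000 / 3
= 666.67

666.67 DPS


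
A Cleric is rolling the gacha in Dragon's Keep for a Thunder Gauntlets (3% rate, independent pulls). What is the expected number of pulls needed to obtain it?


Expected pulls for a geometric distribution = 1/p = 100 / rate%
= 100 / 3
= 33.33

33.33 pulls


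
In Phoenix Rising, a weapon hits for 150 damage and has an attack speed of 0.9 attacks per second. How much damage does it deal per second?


DPS = damage * attack_speed
= 150 * 0.9
= 135.0

135.0 DPS


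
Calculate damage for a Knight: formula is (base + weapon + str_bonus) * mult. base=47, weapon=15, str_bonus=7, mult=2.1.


Sum base + weapon + str = 47 + 15 + 7 = 69
Multiply by 2.1:
69 * 2.1 = 144.9

144.9 damage


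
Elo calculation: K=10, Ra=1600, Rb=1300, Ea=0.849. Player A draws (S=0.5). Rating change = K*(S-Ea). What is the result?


Elo update: delta = K * (S - Ea), where S = 0.5 (draws)
S - Ea = 0.5 - 0.849 = -0.349
Rating change = 10 * -0.349
= -3.49

-3.49 rating points


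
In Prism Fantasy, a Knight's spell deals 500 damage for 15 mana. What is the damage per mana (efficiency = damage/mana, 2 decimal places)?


Efficiency = damage / mana
= 500 / 15
= 33.33

33.33 dmg/mana


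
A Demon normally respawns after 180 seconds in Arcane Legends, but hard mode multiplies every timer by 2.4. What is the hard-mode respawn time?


Respawn time = base * multiplier
= 180 * 2.4
= 432.0 seconds

432.0 seconds


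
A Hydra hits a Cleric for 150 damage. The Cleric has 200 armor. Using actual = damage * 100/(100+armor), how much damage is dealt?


actual = 150 * 100 / (100 + 200)
= 150 * 100 / 300
= 15000 / 300
= 50.00

50.00 damage


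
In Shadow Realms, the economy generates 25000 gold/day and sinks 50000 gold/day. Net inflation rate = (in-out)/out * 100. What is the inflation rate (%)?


Net gold = 25000 - 50000 = -25000
Inflation rate = net / sunk * 100 = -25000 / 50000 * 100
= -0.5 * 100
= -50.00%

-50.00%


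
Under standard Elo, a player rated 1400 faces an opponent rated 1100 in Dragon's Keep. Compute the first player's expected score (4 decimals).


Elo expected score: Ea = 1/(1 + 10^((Rb-Ra)/400))
Rb - Ra = 1100 - 1400 = -300
(Rb-Ra)/400 = -300/400 = -0.75
10^-0.75 = 0.177828
Ea = 1/(1 + 0.177828) = 1/1.177828 = 0.8490

0.8490


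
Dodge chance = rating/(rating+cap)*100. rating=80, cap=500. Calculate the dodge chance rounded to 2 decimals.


dodge% = 80 / (80 + 500) * 100
= 80 / 580 * 100
= 0.137931 * 100
= 13.79%

13.79%


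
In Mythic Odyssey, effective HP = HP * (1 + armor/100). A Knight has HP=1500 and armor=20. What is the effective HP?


EHP = 1500 * (1 + 20/100)
= 1500 * (1 + 0.2)
= 1500 * 1.2
= 1800.0

1800.0 EHP


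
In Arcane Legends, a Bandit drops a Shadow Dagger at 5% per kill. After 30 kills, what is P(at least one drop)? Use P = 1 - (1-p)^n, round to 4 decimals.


P(at least one) = 1 - P(none) = 1 - (1-p)^n
p = 5/100 = 0.05
1 - p = 0.95
(1 - p)^30 = 0.95^30 = 0.214639
P(at least one) = 1 - 0.214639 = 0.7854

0.7854


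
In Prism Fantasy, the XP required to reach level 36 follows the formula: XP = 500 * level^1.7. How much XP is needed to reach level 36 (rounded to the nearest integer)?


XP = 500 * level^1.7
Substitute level = 36:
XP = 500 * 36^1.7
= 500 * 442.2973
= 221149

221149 XP


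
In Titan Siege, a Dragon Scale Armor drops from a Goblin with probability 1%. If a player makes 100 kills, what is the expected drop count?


Expected drops = kills * (drop_rate / 100)
= 100 * (1 / 100)
= 100 * 0.01
= 1.0

1.0 drops


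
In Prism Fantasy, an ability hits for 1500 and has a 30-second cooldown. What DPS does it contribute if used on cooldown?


DPS = damage / cooldown
= 1500 / 30
= 50.00

50.00 DPS


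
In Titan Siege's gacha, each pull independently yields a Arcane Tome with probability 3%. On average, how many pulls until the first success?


Expected pulls for a geometric distribution = 1/p = 100 / rate%
= 100 / 3
= 33.33

33.33 pulls


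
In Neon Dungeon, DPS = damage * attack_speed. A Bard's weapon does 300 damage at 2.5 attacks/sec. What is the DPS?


DPS = damage * attack_speed
= 300 * 2.5
= 750.0

750.0 DPS


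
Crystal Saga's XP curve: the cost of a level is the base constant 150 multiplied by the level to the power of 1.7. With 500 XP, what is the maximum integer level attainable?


XP = 150 * level^1.7, so level = (XP / 150)^(1/1.7)
= (500 / 150)^(1/1.7)
= 3.3333^0.5882
= 2.0304
Floor: level = 2

level 2


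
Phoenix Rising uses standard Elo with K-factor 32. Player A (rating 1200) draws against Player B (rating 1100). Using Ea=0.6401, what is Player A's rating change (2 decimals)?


Elo update: delta = K * (S - Ea), where S = 0.5 (draws)
S - Ea = 0.5 - 0.6401 = -0.1401
Rating change = 32 * -0.1401
= -4.48

-4.48 rating points


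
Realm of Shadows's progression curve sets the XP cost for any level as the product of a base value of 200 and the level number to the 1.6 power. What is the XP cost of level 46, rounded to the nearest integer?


XP = 200 * level^1.6
Substitute level = 46:
XP = 200 * 46^1.6
= 200 * 457.5226
= 91505

91505 XP


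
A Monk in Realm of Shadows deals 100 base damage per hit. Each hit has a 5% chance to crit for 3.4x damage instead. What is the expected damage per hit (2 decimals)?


E[dmg] = base * (1 + crit_chance * (crit_mult - 1))
cc as decimal = 5/100 = 0.05
cm - 1 = 3.4 - 1 = 2.4
Bonus factor = 0.05 * 2.4 = 0.12
Total multiplier = 1 + 0.12 = 1.12
Expected damage = 100 * 1.12 = 112.00

112.00 damage


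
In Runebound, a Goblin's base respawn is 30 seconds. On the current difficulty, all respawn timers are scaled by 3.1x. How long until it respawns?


Respawn time = base * multiplier
= 30 * 3.1
= 93.0 seconds

93.0 seconds


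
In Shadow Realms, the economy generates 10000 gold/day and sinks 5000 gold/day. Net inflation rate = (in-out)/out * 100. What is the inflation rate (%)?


Net gold = 10000 - 5000 = 5000
Inflation rate = net / sunk * 100 = 5000 / 5000 * 100
= 1.0 * 100
= 100.00%

100.00%


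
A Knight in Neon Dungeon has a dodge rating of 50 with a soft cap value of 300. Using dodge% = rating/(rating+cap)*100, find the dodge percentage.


dodge% = 50 / (50 + 300) * 100
= 50 / 350 * 100
= 0.142857 * 100
= 14.29%

14.29%


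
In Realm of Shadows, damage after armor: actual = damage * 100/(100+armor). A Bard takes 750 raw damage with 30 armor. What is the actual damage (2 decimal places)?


actual = 750 * 100 / (100 + 30)
= 750 * 100 / 130
= 75000 / 130
= 576.92

576.92 damage


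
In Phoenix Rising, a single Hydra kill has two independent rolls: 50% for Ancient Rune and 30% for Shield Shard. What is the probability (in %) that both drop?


For independent events, P(both) = P(A) * P(B)
= 50% * 30%
= 1500 / 100 %
= 15.0%

15.0%


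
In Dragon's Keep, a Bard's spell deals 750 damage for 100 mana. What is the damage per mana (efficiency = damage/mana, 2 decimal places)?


Efficiency = damage / mana
= 750 / 100
= 7.50

7.50 dmg/mana


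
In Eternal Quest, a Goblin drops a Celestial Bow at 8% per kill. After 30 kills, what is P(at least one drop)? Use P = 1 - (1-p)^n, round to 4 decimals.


P(at least one) = 1 - P(none) = 1 - (1-p)^n
p = 8/100 = 0.08
1 - p = 0.92
(1 - p)^30 = 0.92^30 = 0.081966
P(at least one) = 1 - 0.081966 = 0.9180

0.9180


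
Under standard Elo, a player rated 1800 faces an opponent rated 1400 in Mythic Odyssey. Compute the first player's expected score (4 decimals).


Elo expected score: Ea = 1/(1 + 10^((Rb-Ra)/400))
Rb - Ra = 1400 - 1800 = -400
(Rb-Ra)/400 = -400/400 = -1.0
10^-1.0 = 0.1
Ea = 1/(1 + 0.1) = 1/1.1 = 0.9091

0.9091


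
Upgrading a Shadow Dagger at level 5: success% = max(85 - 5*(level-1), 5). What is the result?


raw_rate = 85 - 5 * (5 - 1)
= 85 - 5 * 4
= 85 - 20
= 65
Apply floor: max(65, 5) = 65%

65%


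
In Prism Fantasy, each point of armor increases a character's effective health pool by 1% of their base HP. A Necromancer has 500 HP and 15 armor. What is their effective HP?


EHP = 500 * (1 + 15/100)
= 500 * (1 + 0.15)
= 500 * 1.15
= 575.0

575.0 EHP


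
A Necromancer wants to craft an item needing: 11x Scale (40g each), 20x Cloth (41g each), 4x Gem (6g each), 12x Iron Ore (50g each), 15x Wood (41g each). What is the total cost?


Cost breakdown:
  Scale: 11 * 40 = 440
  Cloth: 20 * 41 = 820
  Gem: 4 * 6 = 24
  Iron Ore: 12 * 50 = 600
  Wood: 15 * 41 = 615
Total = 440 + 820 + 24 + 600 + 615 = 2499

2499 gold


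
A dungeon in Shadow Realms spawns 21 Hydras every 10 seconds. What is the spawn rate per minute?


Spawns per minute = count * (60 / interval)
= 21 * (60 / 10)
= 21 * 6.0
= 126.0

126.0 per minute


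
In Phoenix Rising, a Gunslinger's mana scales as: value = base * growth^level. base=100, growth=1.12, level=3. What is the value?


value = base * growth^level
= 100 * 1.12^3
= 100 * 1.404928
= 140.49

140.49 mana


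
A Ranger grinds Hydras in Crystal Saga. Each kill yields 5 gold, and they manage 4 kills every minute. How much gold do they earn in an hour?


Gold per minute = 5 * 4 = 20
Gold per hour = 20 * 60 = 1200

1200 gold/hour


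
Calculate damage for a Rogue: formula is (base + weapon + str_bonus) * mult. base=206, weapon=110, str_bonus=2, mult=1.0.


Sum base + weapon + str = 206 + 110 + 2 = 318
Multiply by 1.0:
318 * 1.0 = 318.0

318.0 damage


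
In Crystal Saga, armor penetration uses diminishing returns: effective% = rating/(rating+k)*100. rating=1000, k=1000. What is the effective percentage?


effective% = rating / (rating + k) * 100
= 1000 / (1000 + 1000) * 100
= 1000 / 2000 * 100
= 0.5 * 100
= 50.00%

50.00%


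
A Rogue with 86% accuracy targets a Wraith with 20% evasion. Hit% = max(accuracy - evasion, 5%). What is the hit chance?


accuracy - evasion = 86 - 20 = 66
Apply floor: max(66, 5) = 66
Hit chance = 66%

66%


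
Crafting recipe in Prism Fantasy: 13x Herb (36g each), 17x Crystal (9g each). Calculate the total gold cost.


Cost breakdown:
  Herb: 13 * 36 = 468
  Crystal: 17 * 9 = 153
Total = 468 + 153 = 621

621 gold


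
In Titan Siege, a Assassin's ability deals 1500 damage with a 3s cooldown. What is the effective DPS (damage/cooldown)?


DPS = damage / cooldown
= 1500 / 3
= 500.00

500.00 DPS


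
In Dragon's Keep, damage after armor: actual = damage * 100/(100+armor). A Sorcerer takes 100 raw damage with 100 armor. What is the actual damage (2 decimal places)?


actual = 100 * 100 / (100 + 100)
= 100 * 100 / 200
= 10000 / 200
= 50.00

50.00 damage


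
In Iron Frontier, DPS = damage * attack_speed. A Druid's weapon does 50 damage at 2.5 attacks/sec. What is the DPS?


DPS = damage * attack_speed
= 50 * 2.5
= 125.0

125.0 DPS


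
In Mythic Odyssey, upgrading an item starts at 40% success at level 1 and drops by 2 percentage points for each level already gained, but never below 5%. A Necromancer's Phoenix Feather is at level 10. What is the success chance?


raw_rate = 40 - 2 * (10 - 1)
= 40 - 2 * 9
= 40 - 18
= 22
Apply floor: max(22, 5) = 22%

22%


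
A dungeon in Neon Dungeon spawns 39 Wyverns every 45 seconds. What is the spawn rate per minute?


Spawns per minute = count * (60 / interval)
= 39 * (60 / 45)
= 39 * 1.3333
= 52.0

52.0 per minute


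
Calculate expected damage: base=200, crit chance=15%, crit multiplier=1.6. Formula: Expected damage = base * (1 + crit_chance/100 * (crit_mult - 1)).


E[dmg] = base * (1 + crit_chance * (crit_mult - 1))
cc as decimal = 15/100 = 0.15
cm - 1 = 1.6 - 1 = 0.6
Bonus factor = 0.15 * 0.6 = 0.09
Total multiplier = 1 + 0.09 = 1.09
Expected damage = 200 * 1.09 = 218.00

218.00 damage


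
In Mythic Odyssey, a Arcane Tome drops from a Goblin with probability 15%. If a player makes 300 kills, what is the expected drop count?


Expected drops = kills * (drop_rate / 100)
= 300 * (15 / 100)
= 300 * 0.15
= 45.0

45.0 drops


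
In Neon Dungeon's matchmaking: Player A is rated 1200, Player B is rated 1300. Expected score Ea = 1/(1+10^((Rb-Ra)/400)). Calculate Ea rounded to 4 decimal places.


Elo expected score: Ea = 1/(1 + 10^((Rb-Ra)/400))
Rb - Ra = 1300 - 1200 = 100
(Rb-Ra)/400 = 100/400 = 0.25
10^0.25 = 1.778279
Ea = 1/(1 + 1.778279) = 1/2.778279 = 0.3599

0.3599


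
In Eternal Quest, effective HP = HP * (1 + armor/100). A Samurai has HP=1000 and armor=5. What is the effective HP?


EHP = 1000 * (1 + 5/100)
= 1000 * (1 + 0.05)
= 1000 * 1.05
= 1050.0

1050.0 EHP


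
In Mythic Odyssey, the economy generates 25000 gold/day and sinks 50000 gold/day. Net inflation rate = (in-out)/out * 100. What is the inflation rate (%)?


Net gold = 25000 - 50000 = -25000
Inflation rate = net / sunk * 100 = -25000 / 50000 * 100
= -0.5 * 100
= -50.00%

-50.00%


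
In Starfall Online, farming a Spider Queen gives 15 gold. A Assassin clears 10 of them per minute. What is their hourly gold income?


Gold per minute = 15 * 10 = 150
Gold per hour = 150 * 60 = 9000

9000 gold/hour


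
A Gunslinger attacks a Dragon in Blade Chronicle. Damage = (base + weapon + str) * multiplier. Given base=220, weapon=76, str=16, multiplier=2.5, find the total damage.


Sum base + weapon + str = 220 + 76 + 16 = 312
Multiply by 2.5:
312 * 2.5 = 780.0

780.0 damage
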